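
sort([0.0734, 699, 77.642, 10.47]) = [0.0734, 10.47, 77.642, 699]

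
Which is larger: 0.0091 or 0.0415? 0.0415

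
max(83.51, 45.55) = 83.51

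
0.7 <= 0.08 False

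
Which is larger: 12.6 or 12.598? 12.6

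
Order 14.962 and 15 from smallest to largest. 14.962, 15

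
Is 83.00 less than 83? No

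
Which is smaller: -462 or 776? -462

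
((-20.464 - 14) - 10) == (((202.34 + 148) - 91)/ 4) False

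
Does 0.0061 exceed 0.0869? No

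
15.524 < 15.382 False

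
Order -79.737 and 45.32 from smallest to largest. -79.737, 45.32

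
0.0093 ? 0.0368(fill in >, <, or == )<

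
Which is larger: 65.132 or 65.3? 65.3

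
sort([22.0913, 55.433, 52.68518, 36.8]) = [22.0913, 36.8, 52.68518, 55.433]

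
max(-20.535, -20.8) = -20.535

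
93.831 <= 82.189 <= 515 False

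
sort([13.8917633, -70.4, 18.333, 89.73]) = [-70.4, 13.8917633, 18.333, 89.73]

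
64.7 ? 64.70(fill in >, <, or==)==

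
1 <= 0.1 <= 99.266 False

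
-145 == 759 False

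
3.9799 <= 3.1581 False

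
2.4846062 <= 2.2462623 False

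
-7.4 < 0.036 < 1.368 True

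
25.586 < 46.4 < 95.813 True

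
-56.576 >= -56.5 False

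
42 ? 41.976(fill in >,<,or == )>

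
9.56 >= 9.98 False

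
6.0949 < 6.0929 False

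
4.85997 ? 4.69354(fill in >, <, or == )>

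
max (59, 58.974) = 59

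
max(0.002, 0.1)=0.1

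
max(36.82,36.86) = 36.86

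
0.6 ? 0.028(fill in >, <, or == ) >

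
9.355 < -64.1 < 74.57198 False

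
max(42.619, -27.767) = 42.619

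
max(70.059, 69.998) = 70.059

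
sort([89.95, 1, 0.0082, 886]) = [0.0082, 1, 89.95, 886]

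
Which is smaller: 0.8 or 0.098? 0.098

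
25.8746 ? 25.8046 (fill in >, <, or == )>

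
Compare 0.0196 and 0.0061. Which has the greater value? 0.0196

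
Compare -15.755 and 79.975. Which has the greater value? 79.975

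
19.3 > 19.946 False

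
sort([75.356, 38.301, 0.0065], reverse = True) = [75.356, 38.301, 0.0065]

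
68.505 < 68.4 False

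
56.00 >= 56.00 True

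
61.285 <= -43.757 False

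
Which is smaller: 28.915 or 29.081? 28.915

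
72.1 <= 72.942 True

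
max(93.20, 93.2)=93.2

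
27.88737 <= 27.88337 False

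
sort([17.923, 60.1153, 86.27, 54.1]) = [17.923, 54.1, 60.1153, 86.27]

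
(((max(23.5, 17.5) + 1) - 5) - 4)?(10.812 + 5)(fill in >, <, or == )<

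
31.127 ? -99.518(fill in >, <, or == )>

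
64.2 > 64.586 False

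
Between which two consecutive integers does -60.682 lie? -61 and -60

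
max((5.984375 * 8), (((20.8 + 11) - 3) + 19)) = 47.875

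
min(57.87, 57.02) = 57.02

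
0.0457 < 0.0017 False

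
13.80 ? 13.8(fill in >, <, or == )==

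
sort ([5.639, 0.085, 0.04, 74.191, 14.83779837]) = [0.04, 0.085, 5.639, 14.83779837, 74.191]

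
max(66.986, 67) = 67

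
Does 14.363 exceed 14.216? Yes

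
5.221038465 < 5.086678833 False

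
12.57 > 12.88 False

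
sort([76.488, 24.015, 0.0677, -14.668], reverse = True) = [76.488, 24.015, 0.0677, -14.668]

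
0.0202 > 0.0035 True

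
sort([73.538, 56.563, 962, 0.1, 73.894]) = [0.1, 56.563, 73.538, 73.894, 962]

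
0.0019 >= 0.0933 False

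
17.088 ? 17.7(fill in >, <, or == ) <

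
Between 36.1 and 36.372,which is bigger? 36.372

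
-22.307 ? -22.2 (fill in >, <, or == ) <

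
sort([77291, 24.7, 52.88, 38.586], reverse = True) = [77291, 52.88, 38.586, 24.7]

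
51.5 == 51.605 False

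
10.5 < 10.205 False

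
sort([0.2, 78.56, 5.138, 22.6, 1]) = [0.2, 1, 5.138, 22.6, 78.56]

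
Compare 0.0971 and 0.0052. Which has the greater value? 0.0971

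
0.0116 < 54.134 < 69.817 True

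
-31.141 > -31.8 True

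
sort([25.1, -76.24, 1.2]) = [-76.24, 1.2, 25.1]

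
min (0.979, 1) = 0.979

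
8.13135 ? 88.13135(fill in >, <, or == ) <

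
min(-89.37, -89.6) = -89.6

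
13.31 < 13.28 False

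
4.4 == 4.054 False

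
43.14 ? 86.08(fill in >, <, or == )<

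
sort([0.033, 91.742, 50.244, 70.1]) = [0.033, 50.244, 70.1, 91.742]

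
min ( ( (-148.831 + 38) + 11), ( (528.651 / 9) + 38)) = -99.831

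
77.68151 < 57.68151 False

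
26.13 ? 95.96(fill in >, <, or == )<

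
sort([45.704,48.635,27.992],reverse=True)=[48.635,45.704,27.992]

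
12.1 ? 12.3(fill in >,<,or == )<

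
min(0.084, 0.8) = 0.084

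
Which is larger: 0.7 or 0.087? 0.7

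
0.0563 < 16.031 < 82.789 True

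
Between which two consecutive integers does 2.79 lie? 2 and 3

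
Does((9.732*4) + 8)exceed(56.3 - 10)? Yes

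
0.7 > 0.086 True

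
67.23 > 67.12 True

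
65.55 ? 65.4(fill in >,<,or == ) >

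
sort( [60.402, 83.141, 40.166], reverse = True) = [83.141, 60.402, 40.166]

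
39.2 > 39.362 False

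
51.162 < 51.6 True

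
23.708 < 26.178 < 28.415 True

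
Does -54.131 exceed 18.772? No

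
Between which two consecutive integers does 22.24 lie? 22 and 23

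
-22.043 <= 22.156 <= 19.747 False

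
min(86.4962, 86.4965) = 86.4962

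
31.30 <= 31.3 True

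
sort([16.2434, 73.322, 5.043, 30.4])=[5.043, 16.2434, 30.4, 73.322]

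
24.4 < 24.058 False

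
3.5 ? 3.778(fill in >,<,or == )<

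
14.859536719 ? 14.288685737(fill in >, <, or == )>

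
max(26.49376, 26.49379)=26.49379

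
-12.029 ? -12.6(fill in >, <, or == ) >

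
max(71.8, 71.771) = 71.8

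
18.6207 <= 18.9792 True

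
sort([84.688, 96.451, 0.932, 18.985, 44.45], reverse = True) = [96.451, 84.688, 44.45, 18.985, 0.932]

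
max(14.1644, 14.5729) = 14.5729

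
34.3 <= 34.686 True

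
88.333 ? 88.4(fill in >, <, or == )<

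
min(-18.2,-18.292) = -18.292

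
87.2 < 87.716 True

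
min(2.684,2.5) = 2.5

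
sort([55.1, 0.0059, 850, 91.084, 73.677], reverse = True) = [850, 91.084, 73.677, 55.1, 0.0059]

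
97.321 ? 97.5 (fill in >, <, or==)<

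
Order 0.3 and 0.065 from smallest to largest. 0.065, 0.3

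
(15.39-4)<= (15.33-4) False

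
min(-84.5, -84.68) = -84.68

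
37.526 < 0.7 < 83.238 False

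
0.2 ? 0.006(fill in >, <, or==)>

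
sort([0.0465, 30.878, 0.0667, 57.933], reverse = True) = [57.933, 30.878, 0.0667, 0.0465]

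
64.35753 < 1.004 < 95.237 False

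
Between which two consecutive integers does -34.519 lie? -35 and -34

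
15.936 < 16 True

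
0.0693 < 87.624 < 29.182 False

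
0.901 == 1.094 False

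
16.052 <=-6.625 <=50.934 False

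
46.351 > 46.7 False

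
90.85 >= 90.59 True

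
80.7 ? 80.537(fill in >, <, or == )>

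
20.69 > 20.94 False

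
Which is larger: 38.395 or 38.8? 38.8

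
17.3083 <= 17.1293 False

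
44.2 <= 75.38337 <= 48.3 False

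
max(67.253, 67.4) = 67.4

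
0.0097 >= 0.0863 False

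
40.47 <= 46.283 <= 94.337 True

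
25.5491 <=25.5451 False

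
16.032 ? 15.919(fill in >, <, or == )>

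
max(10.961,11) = 11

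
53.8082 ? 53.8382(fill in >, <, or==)<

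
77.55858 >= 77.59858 False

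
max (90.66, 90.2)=90.66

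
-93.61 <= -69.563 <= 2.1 True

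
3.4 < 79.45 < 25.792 False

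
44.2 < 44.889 True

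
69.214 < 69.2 False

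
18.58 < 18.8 True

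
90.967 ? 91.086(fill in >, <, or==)<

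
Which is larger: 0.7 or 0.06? 0.7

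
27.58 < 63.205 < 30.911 False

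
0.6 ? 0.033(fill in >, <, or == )>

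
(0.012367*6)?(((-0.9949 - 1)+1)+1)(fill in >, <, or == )>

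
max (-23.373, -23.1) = -23.1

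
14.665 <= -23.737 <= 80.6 False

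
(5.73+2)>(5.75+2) False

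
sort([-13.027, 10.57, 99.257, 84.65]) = [-13.027, 10.57, 84.65, 99.257]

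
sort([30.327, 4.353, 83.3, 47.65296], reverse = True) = [83.3, 47.65296, 30.327, 4.353]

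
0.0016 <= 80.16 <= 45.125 False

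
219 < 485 True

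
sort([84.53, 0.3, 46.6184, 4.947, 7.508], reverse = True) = [84.53, 46.6184, 7.508, 4.947, 0.3]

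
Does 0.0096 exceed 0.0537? No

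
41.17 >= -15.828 True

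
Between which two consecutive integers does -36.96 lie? -37 and -36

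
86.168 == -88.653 False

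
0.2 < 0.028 False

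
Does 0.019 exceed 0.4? No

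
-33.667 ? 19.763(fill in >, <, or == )<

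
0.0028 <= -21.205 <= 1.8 False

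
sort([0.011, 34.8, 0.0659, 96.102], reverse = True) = [96.102, 34.8, 0.0659, 0.011]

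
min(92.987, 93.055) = 92.987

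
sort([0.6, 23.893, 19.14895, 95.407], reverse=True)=[95.407, 23.893, 19.14895, 0.6]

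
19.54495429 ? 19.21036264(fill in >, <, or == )>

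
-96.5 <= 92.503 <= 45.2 False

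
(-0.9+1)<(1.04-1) False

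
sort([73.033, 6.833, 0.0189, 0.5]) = [0.0189, 0.5, 6.833, 73.033]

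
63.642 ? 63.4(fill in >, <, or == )>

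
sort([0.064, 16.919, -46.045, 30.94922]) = [-46.045, 0.064, 16.919, 30.94922]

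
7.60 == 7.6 True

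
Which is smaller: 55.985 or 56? 55.985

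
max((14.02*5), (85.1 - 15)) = 70.1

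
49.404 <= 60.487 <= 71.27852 True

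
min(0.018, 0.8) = 0.018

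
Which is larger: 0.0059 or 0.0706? 0.0706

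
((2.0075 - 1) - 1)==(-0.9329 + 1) False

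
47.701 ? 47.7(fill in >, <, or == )>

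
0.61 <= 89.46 True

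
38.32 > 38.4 False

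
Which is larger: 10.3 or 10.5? 10.5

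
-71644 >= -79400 True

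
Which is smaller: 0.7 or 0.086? 0.086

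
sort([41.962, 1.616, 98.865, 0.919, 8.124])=[0.919, 1.616, 8.124, 41.962, 98.865]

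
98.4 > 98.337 True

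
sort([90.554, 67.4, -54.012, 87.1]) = [-54.012, 67.4, 87.1, 90.554]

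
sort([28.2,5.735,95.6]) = [5.735,28.2,95.6]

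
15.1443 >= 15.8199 False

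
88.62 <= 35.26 False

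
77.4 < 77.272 False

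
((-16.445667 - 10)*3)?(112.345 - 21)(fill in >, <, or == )<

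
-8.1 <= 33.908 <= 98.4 True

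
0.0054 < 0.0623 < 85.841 True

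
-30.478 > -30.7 True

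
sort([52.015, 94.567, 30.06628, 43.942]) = [30.06628, 43.942, 52.015, 94.567]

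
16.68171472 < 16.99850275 True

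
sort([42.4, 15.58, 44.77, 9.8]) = [9.8, 15.58, 42.4, 44.77]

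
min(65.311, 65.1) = 65.1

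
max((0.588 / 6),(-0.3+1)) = 0.7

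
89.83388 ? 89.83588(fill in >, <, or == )<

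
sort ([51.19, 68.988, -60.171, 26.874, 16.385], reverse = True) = [68.988, 51.19, 26.874, 16.385, -60.171]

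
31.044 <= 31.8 True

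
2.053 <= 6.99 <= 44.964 True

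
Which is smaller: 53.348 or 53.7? 53.348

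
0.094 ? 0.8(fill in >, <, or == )<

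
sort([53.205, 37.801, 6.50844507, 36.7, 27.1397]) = [6.50844507, 27.1397, 36.7, 37.801, 53.205]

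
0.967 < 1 True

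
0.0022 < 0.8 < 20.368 True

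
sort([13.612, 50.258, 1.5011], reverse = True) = [50.258, 13.612, 1.5011]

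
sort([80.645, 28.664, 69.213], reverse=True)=[80.645, 69.213, 28.664]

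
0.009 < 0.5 True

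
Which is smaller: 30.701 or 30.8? 30.701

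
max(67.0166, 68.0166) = 68.0166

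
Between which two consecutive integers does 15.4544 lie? 15 and 16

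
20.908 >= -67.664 True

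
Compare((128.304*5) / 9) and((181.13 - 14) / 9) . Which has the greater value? ((128.304*5) / 9)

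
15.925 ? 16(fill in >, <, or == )<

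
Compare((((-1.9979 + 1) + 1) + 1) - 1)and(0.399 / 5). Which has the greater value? (0.399 / 5)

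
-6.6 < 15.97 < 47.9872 True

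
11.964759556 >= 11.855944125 True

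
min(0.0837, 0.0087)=0.0087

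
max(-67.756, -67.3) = -67.3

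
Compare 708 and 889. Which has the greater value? 889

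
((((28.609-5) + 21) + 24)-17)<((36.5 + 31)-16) False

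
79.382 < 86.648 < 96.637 True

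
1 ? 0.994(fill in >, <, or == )>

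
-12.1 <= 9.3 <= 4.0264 False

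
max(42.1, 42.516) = 42.516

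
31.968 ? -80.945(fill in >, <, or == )>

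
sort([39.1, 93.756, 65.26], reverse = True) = [93.756, 65.26, 39.1]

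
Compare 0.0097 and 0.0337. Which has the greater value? 0.0337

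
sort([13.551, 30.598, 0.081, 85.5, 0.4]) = [0.081, 0.4, 13.551, 30.598, 85.5]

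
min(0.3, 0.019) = 0.019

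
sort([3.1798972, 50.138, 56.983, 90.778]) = [3.1798972, 50.138, 56.983, 90.778]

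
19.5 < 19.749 True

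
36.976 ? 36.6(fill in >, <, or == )>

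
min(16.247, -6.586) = -6.586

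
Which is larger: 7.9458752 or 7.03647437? 7.9458752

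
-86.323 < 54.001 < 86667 True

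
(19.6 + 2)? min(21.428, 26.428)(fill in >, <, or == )>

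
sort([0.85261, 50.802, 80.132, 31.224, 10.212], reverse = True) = [80.132, 50.802, 31.224, 10.212, 0.85261]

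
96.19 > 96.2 False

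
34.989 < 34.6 False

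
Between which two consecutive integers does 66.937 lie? 66 and 67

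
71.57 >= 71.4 True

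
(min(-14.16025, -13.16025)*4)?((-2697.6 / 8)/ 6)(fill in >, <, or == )<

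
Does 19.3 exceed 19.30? No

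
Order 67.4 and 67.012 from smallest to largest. 67.012,67.4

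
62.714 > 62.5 True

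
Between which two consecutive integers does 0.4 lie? 0 and 1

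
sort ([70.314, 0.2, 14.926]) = [0.2, 14.926, 70.314]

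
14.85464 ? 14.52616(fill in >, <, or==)>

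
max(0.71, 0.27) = 0.71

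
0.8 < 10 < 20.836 True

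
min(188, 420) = 188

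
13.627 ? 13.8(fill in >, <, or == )<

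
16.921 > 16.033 True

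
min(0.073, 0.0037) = 0.0037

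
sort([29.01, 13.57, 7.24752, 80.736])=[7.24752, 13.57, 29.01, 80.736]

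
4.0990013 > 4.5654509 False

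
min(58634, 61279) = 58634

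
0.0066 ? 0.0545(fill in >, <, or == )<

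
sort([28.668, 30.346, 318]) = [28.668, 30.346, 318]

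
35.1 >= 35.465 False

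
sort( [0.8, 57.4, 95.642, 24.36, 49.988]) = [0.8, 24.36, 49.988, 57.4, 95.642]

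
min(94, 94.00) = 94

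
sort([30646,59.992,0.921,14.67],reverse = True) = [30646,59.992,14.67,0.921]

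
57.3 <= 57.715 True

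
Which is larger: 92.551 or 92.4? 92.551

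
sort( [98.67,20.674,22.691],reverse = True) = [98.67,22.691,20.674]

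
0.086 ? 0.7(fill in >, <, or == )<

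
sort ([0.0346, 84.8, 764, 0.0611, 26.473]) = [0.0346, 0.0611, 26.473, 84.8, 764]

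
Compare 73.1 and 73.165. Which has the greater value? 73.165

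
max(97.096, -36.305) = 97.096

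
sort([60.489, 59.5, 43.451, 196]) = [43.451, 59.5, 60.489, 196]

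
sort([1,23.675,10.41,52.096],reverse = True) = [52.096,23.675,10.41,1]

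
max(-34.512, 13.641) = 13.641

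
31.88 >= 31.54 True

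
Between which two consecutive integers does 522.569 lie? 522 and 523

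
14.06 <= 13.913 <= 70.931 False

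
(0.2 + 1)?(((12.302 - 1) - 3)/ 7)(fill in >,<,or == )>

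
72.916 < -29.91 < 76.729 False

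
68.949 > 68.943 True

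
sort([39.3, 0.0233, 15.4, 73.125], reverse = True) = [73.125, 39.3, 15.4, 0.0233]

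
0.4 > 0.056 True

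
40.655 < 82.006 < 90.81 True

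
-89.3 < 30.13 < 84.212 True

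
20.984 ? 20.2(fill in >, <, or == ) >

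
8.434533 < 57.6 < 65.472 True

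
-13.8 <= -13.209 True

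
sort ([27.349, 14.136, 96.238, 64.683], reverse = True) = [96.238, 64.683, 27.349, 14.136]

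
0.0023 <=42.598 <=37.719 False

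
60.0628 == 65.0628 False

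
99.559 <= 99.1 False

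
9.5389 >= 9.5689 False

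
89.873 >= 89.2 True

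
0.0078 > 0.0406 False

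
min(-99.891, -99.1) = -99.891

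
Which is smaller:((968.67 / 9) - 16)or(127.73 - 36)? ((968.67 / 9) - 16)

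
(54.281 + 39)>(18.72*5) False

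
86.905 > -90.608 True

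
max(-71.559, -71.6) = -71.559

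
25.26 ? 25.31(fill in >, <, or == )<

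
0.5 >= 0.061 True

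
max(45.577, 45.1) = 45.577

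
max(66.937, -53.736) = 66.937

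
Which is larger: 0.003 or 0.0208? 0.0208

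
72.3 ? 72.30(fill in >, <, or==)==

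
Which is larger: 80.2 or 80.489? 80.489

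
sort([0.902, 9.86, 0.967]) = [0.902, 0.967, 9.86]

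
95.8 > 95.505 True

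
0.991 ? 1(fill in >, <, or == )<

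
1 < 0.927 False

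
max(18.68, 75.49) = 75.49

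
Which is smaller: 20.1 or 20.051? 20.051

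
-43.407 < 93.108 True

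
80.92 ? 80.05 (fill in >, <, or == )>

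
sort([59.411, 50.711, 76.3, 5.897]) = [5.897, 50.711, 59.411, 76.3]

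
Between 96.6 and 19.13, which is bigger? 96.6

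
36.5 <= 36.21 False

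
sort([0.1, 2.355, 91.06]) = [0.1, 2.355, 91.06]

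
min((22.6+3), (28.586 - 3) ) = 25.586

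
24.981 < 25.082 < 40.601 True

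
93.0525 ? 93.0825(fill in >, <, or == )<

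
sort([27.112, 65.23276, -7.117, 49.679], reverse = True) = [65.23276, 49.679, 27.112, -7.117]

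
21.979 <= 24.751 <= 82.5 True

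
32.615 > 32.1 True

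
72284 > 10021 True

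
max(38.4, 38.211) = 38.4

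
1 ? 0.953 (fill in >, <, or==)>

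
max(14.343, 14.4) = 14.4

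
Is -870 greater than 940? No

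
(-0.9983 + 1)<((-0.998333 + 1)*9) True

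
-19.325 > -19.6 True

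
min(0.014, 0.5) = 0.014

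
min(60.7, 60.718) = 60.7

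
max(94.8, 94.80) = 94.80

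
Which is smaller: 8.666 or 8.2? 8.2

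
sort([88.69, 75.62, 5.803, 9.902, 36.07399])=[5.803, 9.902, 36.07399, 75.62, 88.69]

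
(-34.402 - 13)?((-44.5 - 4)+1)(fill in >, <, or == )>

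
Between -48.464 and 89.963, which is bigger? 89.963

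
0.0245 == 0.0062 False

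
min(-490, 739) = -490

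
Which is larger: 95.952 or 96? 96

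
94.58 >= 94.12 True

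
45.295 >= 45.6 False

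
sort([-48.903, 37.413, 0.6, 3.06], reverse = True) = [37.413, 3.06, 0.6, -48.903]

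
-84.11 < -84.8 False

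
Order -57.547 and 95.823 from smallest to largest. -57.547, 95.823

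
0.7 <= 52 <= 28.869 False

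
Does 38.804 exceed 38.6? Yes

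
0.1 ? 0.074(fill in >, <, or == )>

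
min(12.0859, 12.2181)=12.0859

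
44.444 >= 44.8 False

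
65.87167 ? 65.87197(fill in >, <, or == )<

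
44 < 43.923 False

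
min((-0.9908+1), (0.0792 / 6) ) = 0.0092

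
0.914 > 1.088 False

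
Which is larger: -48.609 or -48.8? -48.609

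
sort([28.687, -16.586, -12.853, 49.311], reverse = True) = [49.311, 28.687, -12.853, -16.586]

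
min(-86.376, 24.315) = -86.376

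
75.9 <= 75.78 False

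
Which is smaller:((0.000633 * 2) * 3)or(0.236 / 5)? ((0.000633 * 2) * 3)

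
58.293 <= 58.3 True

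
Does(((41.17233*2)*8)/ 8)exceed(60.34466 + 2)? Yes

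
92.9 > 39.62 True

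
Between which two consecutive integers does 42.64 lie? 42 and 43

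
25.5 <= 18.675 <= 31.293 False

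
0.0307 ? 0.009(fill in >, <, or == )>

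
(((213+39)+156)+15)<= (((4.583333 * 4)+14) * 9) False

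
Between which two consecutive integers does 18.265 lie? 18 and 19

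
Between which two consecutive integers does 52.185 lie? 52 and 53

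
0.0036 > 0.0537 False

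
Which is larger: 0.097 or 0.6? 0.6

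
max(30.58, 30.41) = 30.58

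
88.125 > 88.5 False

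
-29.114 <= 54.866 True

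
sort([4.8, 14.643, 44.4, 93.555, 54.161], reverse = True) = [93.555, 54.161, 44.4, 14.643, 4.8]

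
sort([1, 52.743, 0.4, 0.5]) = [0.4, 0.5, 1, 52.743]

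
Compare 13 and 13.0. They are equal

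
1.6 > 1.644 False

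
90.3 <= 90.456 True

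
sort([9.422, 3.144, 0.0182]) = [0.0182, 3.144, 9.422]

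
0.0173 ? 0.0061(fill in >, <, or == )>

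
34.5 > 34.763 False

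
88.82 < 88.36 False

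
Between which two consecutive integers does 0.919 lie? 0 and 1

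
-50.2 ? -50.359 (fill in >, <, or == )>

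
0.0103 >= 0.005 True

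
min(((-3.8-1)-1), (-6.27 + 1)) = -5.8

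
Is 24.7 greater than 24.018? Yes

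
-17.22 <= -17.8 False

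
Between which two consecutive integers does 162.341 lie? 162 and 163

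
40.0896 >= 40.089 True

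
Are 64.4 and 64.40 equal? Yes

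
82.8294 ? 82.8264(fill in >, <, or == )>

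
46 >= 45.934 True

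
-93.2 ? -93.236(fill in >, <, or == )>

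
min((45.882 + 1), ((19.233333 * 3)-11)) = 46.699999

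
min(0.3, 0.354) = 0.3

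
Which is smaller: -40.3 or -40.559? -40.559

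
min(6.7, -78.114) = -78.114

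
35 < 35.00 False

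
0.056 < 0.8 True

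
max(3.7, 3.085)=3.7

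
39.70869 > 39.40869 True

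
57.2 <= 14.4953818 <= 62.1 False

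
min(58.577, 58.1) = 58.1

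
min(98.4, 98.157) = 98.157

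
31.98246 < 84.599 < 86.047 True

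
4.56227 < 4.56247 True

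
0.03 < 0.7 True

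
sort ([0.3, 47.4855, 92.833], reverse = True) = [92.833, 47.4855, 0.3]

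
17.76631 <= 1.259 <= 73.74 False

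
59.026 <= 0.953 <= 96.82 False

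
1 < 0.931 False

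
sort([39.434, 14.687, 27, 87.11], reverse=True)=[87.11, 39.434, 27, 14.687]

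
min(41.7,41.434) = 41.434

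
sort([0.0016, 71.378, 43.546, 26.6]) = [0.0016, 26.6, 43.546, 71.378]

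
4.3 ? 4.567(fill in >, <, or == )<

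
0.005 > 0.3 False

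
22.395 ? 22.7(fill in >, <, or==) <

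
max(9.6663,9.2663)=9.6663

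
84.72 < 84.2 False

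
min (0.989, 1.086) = 0.989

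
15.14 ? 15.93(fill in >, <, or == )<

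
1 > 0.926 True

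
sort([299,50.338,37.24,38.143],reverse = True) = [299,50.338,38.143,37.24]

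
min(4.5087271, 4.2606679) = 4.2606679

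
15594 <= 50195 True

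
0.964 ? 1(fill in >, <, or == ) <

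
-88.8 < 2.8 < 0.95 False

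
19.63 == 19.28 False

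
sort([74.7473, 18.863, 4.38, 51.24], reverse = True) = [74.7473, 51.24, 18.863, 4.38]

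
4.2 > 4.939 False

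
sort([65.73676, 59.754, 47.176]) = [47.176, 59.754, 65.73676]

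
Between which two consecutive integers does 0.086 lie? 0 and 1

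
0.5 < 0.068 False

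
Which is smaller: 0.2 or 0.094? 0.094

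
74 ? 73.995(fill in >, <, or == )>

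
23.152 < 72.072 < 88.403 True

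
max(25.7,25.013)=25.7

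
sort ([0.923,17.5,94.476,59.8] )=[0.923,17.5,59.8,94.476]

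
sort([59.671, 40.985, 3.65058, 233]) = [3.65058, 40.985, 59.671, 233]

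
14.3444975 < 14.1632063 False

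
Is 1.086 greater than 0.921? Yes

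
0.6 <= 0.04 False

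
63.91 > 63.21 True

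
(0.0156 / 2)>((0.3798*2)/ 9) False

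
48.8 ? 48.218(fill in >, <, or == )>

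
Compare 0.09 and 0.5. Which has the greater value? 0.5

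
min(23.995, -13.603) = -13.603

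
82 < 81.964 False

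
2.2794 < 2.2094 False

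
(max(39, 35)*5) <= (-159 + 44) False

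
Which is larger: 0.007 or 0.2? 0.2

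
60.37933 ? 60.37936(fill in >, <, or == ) <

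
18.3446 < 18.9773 True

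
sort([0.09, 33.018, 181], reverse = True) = [181, 33.018, 0.09]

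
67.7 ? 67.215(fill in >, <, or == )>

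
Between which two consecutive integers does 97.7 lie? 97 and 98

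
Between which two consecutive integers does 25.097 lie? 25 and 26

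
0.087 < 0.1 True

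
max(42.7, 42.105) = 42.7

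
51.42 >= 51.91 False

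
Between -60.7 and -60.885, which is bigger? -60.7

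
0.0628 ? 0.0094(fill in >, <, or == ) >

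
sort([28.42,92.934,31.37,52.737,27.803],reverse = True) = [92.934,52.737,31.37,28.42,27.803]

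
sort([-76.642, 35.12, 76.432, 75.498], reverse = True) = [76.432, 75.498, 35.12, -76.642]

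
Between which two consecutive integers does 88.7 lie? 88 and 89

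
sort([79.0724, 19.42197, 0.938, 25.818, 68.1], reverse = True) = [79.0724, 68.1, 25.818, 19.42197, 0.938]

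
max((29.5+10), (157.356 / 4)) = 39.5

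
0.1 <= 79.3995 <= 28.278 False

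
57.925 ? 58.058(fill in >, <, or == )<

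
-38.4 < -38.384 True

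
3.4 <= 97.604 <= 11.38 False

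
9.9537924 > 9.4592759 True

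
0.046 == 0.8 False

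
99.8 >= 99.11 True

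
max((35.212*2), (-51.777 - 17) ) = 70.424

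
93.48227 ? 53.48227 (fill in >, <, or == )>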